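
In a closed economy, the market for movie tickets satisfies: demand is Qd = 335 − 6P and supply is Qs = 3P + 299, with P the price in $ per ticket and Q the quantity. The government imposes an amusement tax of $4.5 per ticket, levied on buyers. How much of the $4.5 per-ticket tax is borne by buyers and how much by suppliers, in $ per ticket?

Before the tax: set 335 − 6P = 3P + 299 → P* = $4, Q* = 311.
With the tax collected from buyers, demand (in seller-price terms) shifts: Qd = 335 − 6(P + 4.5).
New equilibrium: buyers pay $5.5, suppliers receive $1, Q = 302. (Wedge: Pb − Ps = 4.5.)
Burden on buyers: $1.5; on suppliers: $3. (They sum to $4.5.)
The less price-elastic side of the market bears the larger share of a per-unit tax.

Buyers bear $1.5 per ticket; suppliers bear $3 per ticket.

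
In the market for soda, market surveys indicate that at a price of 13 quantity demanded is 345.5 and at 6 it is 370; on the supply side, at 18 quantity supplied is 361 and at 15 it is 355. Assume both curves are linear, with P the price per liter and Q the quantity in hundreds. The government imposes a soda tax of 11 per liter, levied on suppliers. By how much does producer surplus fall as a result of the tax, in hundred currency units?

Demand slope: (370 − 345.5)/(6 − 13) = -3.5, so Qd = 391 − 3.5P.
Supply slope: (355 − 361)/(15 − 18) = 2, so Qs = 2P + 325.
Without the tax, 391 − 3.5P = 2P + 325 gives 5.5P = 66, so P* = 12 and Q* = 349.
With the tax collected from suppliers, supply shifts: Qs = 2(P − 11) + 325.
Solving gives Q = 335 with consumers paying 16 and suppliers receiving 5 (the 11 wedge).
ΔPS is the trapezoid between Q = 335 and Q = 349 of height 7: ½ · (349 + 335) · 7 = 2394.

Producer surplus falls by 2394 hundred.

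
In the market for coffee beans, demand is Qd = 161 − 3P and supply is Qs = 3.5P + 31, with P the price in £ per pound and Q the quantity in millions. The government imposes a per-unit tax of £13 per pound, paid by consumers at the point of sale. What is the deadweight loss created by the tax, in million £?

Before the tax: set 161 − 3P = 3.5P + 31 → P* = £20, Q* = 101.
With the tax collected from consumers, demand (in seller-price terms) shifts: Qd = 161 − 3(P + 13).
Solving gives Q = 80 with consumers paying £27 and producers receiving £14 (the £13 wedge).
Quantity falls by |ΔQ| = |101 − 80| = 21.
DWL = ½ · t · |ΔQ| = ½ · 13 · 21 = £136.5.

Deadweight loss = £136.5 million.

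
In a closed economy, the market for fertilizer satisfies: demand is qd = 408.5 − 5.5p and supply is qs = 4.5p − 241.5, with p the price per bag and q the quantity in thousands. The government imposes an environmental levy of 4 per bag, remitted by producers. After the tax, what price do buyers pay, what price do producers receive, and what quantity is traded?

Buyers pay 66.8; producers receive 62.8; quantity = 41.1.

Without the tax, 408.5 − 5.5p = 4.5p − 241.5 gives 10p = 650, so p* = 65 and q* = 51.
With the tax collected from producers, supply shifts: qs = 4.5(p − 4) − 241.5.
New equilibrium: buyers pay 66.8, producers receive 62.8, q = 41.1. (Wedge: pb − ps = 4.)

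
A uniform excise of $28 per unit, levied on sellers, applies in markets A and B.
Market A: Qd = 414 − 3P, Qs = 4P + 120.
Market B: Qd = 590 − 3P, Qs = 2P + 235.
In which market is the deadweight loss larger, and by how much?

Market A, by $201.6.

Market A: pre-tax P* = $42, Q* = 288; post-tax Q = 240; deadweight loss = $672.
Market B: pre-tax P* = $71, Q* = 377; post-tax Q = 343.4; deadweight loss = $470.4.
Difference: $672 vs $470.4 → market A is larger by $201.6.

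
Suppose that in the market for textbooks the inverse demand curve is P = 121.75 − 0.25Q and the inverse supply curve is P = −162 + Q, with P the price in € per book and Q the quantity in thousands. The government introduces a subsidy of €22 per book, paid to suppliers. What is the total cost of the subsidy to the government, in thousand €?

Rewrite in direct form: Qd = 487 − 4P and Qs = P + 162.
Without the subsidy, 487 − 4P = P + 162 gives 5P = 325, so P* = €65 and Q* = 227.
With a per-unit subsidy paid to suppliers, each receives P + 22 per unit sold, so supply becomes Qs = (P + 22) + 162.
New equilibrium: consumers pay €60.6, suppliers receive €82.6, Q = 244.6. (Wedge: Pb − Ps = −22.)
Outlay = t · Q = 22 · 244.6 = €5381.2.

Government outlay = €5381.2 thousand.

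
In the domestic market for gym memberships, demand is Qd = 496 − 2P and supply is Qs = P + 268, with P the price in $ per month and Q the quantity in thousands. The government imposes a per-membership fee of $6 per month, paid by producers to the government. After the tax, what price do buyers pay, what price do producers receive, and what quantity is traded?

Buyers pay $78; producers receive $72; quantity = 340.

Before the tax: set 496 − 2P = P + 268 → P* = $76, Q* = 344.
With the tax collected from producers, supply shifts: Qs = (P − 6) + 268.
New equilibrium: buyers pay $78, producers receive $72, Q = 340. (Wedge: Pb − Ps = 6.)
The less price-elastic side of the market bears the larger share of a per-unit tax.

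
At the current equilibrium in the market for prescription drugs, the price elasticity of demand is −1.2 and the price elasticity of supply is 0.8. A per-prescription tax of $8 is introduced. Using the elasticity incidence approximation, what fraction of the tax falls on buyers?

Buyers' share ≈ 0.4.

Incidence ratio: buyers' share ≈ εs / (εs + |εd|) = 0.8 / (0.8 + 1.2) = 0.4.
Supply is the less elastic side, so buyers bear the smaller share.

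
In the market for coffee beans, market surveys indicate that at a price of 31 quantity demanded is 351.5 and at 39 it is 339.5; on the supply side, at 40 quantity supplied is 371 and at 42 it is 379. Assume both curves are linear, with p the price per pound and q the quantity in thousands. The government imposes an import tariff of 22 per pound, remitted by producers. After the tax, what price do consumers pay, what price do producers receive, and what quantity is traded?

Consumers pay 50; producers receive 28; quantity = 323.

Demand slope: (339.5 − 351.5)/(39 − 31) = -1.5, so qd = 398 − 1.5p.
Supply slope: (379 − 371)/(42 − 40) = 4, so qs = 4p + 211.
Without the tax, 398 − 1.5p = 4p + 211 gives 5.5p = 187, so p* = 34 and q* = 347.
With the tax collected from producers, supply shifts: qs = 4(p − 22) + 211.
New equilibrium: consumers pay 50, producers receive 28, q = 323. (Wedge: pb − ps = 22.)
The less price-elastic side of the market bears the larger share of a per-unit tax.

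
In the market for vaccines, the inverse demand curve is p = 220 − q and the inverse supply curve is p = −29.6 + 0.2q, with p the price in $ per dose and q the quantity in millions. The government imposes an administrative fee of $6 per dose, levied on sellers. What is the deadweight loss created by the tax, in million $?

Deadweight loss = $15 million.

Rewrite in direct form: qd = 220 − p and qs = 5p + 148.
Before the tax: set 220 − p = 5p + 148 → p* = $12, q* = 208.
With the tax collected from sellers, supply shifts: qs = 5(p − 6) + 148.
New equilibrium: consumers pay $17, sellers receive $11, q = 203. (Wedge: pb − ps = 6.)
Quantity falls by |ΔQ| = |208 − 203| = 5.
DWL = ½ · t · |ΔQ| = ½ · 6 · 5 = $15.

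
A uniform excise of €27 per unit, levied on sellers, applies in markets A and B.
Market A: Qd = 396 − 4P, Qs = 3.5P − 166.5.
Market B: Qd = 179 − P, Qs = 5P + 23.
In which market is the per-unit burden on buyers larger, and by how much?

Market B, by €9.9.

Market A: pre-tax P* = €75, Q* = 96; post-tax Q = 45.6; per-unit burden on buyers = €12.6.
Market B: pre-tax P* = €26, Q* = 153; post-tax Q = 130.5; per-unit burden on buyers = €22.5.
Difference: €12.6 vs €22.5 → market B is larger by €9.9.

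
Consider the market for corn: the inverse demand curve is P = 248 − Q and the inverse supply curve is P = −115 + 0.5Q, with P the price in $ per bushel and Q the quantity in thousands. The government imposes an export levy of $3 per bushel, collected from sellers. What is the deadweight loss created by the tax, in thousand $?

Deadweight loss = $3 thousand.

Inverting to Q(P) form: Qd = 248 − P; Qs = 2P + 230.
Without the tax, 248 − P = 2P + 230 gives 3P = 18, so P* = $6 and Q* = 242.
With the tax collected from sellers, supply shifts: Qs = 2(P − 3) + 230.
Solving gives Q = 240 with buyers paying $8 and sellers receiving $5 (the $3 wedge).
Quantity falls by |ΔQ| = |242 − 240| = 2.
DWL = ½ · t · |ΔQ| = ½ · 3 · 2 = $3.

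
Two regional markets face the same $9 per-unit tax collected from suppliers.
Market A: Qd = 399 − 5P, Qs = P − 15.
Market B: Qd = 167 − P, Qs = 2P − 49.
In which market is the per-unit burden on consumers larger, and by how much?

Market A: pre-tax P* = $69, Q* = 54; post-tax Q = 46.5; per-unit burden on consumers = $1.5.
Market B: pre-tax P* = $72, Q* = 95; post-tax Q = 89; per-unit burden on consumers = $6.
Difference: $1.5 vs $6 → market B is larger by $4.5.

Market B, by $4.5.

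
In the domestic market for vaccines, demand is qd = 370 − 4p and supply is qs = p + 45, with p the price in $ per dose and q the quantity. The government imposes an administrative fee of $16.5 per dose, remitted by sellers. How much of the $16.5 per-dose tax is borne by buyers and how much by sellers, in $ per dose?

Before the tax: set 370 − 4p = p + 45 → p* = $65, q* = 110.
With the tax collected from sellers, supply shifts: qs = (p − 16.5) + 45.
New equilibrium: buyers pay $68.3, sellers receive $51.8, q = 96.8. (Wedge: pb − ps = 16.5.)
Burden on buyers: $3.3; on sellers: $13.2. (They sum to $16.5.)
The less price-elastic side of the market bears the larger share of a per-unit tax.

Buyers bear $3.3 per dose; sellers bear $13.2 per dose.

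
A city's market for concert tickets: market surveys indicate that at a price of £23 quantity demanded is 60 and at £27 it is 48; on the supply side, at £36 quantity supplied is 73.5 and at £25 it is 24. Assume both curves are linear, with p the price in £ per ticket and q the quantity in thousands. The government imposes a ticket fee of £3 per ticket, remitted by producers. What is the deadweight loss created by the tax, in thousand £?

Demand slope: (48 − 60)/(27 − 23) = -3, so qd = 129 − 3p.
Supply slope: (24 − 73.5)/(25 − 36) = 4.5, so qs = 4.5p − 88.5.
Before the tax: set 129 − 3p = 4.5p − 88.5 → p* = £29, q* = 42.
With the tax collected from producers, supply shifts: qs = 4.5(p − 3) − 88.5.
New equilibrium: buyers pay £30.8, producers receive £27.8, q = 36.6. (Wedge: pb − ps = 3.)
Quantity falls by |ΔQ| = |42 − 36.6| = 5.4.
DWL = ½ · t · |ΔQ| = ½ · 3 · 5.4 = £8.1.

Deadweight loss = £8.1 thousand.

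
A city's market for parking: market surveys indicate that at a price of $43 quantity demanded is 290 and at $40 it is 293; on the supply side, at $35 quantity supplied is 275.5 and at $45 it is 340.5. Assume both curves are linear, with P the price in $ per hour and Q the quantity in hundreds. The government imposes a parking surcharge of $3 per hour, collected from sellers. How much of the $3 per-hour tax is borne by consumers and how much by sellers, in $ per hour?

Consumers bear $2.6 per hour; sellers bear $0.4 per hour.

Demand slope: (293 − 290)/(40 − 43) = -1, so Qd = 333 − P.
Supply slope: (340.5 − 275.5)/(45 − 35) = 6.5, so Qs = 6.5P + 48.
Before the tax: set 333 − P = 6.5P + 48 → P* = $38, Q* = 295.
With the tax collected from sellers, supply shifts: Qs = 6.5(P − 3) + 48.
Solving gives Q = 292.4 with consumers paying $40.6 and sellers receiving $37.6 (the $3 wedge).
Burden on consumers: $2.6; on sellers: $0.4. (They sum to $3.)
The less price-elastic side of the market bears the larger share of a per-unit tax.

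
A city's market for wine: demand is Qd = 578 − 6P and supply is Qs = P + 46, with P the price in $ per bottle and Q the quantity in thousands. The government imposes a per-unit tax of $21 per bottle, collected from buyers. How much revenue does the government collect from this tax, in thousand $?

Without the tax, 578 − 6P = P + 46 gives 7P = 532, so P* = $76 and Q* = 122.
With the tax collected from buyers, demand (in seller-price terms) shifts: Qd = 578 − 6(P + 21).
New equilibrium: buyers pay $79, sellers receive $58, Q = 104. (Wedge: Pb − Ps = 21.)
Revenue = t · Q = 21 · 104 = $2184.

Tax revenue = $2184 thousand.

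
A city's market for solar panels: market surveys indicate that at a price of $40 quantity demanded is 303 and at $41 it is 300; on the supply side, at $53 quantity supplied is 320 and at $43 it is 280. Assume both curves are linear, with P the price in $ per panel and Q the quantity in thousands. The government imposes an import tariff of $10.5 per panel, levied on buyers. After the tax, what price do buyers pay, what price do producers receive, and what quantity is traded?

Demand slope: (300 − 303)/(41 − 40) = -3, so Qd = 423 − 3P.
Supply slope: (280 − 320)/(43 − 53) = 4, so Qs = 4P + 108.
Without the tax, 423 − 3P = 4P + 108 gives 7P = 315, so P* = $45 and Q* = 288.
With the tax collected from buyers, demand (in seller-price terms) shifts: Qd = 423 − 3(P + 10.5).
New equilibrium: buyers pay $51, producers receive $40.5, Q = 270. (Wedge: Pb − Ps = 10.5.)

Buyers pay $51; producers receive $40.5; quantity = 270.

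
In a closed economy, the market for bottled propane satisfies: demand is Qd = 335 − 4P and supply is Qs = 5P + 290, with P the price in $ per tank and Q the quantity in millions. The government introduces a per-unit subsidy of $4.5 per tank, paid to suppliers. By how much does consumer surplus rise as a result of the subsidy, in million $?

Without the subsidy, 335 − 4P = 5P + 290 gives 9P = 45, so P* = $5 and Q* = 315.
With a per-unit subsidy paid to suppliers, each receives P + 4.5 per unit sold, so supply becomes Qs = 5(P + 4.5) + 290.
Solving gives Q = 325 with consumers paying $2.5 and suppliers receiving $7 (the $4.5 wedge).
ΔCS is the trapezoid between Q = 325 and Q = 315 of height $2.5: ½ · (315 + 325) · 2.5 = $800.

Consumer surplus rises by $800 million.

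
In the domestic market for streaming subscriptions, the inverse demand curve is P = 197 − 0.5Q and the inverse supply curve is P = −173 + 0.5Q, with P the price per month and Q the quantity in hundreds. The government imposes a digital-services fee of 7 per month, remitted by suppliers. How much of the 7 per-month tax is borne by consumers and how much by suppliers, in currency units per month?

Consumers bear 3.5 per month; suppliers bear 3.5 per month.

Inverting to Q(P) form: Qd = 394 − 2P; Qs = 2P + 346.
Without the tax, 394 − 2P = 2P + 346 gives 4P = 48, so P* = 12 and Q* = 370.
With the tax collected from suppliers, supply shifts: Qs = 2(P − 7) + 346.
Solving gives Q = 363 with consumers paying 15.5 and suppliers receiving 8.5 (the 7 wedge).
Burden on consumers: 3.5; on suppliers: 3.5. (They sum to 7.)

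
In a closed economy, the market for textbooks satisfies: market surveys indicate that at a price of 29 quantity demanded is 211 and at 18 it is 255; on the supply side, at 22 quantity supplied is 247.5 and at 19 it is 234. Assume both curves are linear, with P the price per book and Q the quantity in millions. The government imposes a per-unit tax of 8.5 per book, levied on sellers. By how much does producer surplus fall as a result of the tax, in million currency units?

Producer surplus falls by 936 million.

Demand slope: (255 − 211)/(18 − 29) = -4, so Qd = 327 − 4P.
Supply slope: (234 − 247.5)/(19 − 22) = 4.5, so Qs = 4.5P + 148.5.
Without the tax, 327 − 4P = 4.5P + 148.5 gives 8.5P = 178.5, so P* = 21 and Q* = 243.
With the tax collected from sellers, supply shifts: Qs = 4.5(P − 8.5) + 148.5.
Solving gives Q = 225 with consumers paying 25.5 and sellers receiving 17 (the 8.5 wedge).
ΔPS is the trapezoid between Q = 225 and Q = 243 of height 4: ½ · (243 + 225) · 4 = 936.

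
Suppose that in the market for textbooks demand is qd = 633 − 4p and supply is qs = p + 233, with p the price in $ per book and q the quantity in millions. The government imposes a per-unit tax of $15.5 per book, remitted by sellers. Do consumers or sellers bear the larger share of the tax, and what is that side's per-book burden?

Sellers bear the larger share: $12.4 per book.

Without the tax, 633 − 4p = p + 233 gives 5p = 400, so p* = $80 and q* = 313.
With the tax collected from sellers, supply shifts: qs = (p − 15.5) + 233.
New equilibrium: consumers pay $83.1, sellers receive $67.6, q = 300.6. (Wedge: pb − ps = 15.5.)
Per-book burden: consumers $3.1, sellers $12.4.
Sellers take the larger share because supply is less price-elastic here (demand slope 4 vs supply slope 1).
The less price-elastic side of the market bears the larger share of a per-unit tax.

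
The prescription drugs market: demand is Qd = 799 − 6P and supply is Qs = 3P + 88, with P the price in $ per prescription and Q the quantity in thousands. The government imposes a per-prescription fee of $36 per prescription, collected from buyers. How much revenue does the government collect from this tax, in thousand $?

Tax revenue = $9108 thousand.

Before the tax: set 799 − 6P = 3P + 88 → P* = $79, Q* = 325.
With the tax collected from buyers, demand (in seller-price terms) shifts: Qd = 799 − 6(P + 36).
Solving gives Q = 253 with buyers paying $91 and producers receiving $55 (the $36 wedge).
Revenue = t · Q = 36 · 253 = $9108.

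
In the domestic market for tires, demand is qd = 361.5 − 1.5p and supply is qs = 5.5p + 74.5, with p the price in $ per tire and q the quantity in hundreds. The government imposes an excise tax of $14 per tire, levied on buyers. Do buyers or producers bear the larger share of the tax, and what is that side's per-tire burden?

Without the tax, 361.5 − 1.5p = 5.5p + 74.5 gives 7p = 287, so p* = $41 and q* = 300.
With the tax collected from buyers, demand (in seller-price terms) shifts: qd = 361.5 − 1.5(p + 14).
New equilibrium: buyers pay $52, producers receive $38, q = 283.5. (Wedge: pb − ps = 14.)
Per-tire burden: buyers $11, producers $3.
Buyers take the larger share because demand is less price-elastic here (demand slope 1.5 vs supply slope 5.5).
The less price-elastic side of the market bears the larger share of a per-unit tax.

Buyers bear the larger share: $11 per tire.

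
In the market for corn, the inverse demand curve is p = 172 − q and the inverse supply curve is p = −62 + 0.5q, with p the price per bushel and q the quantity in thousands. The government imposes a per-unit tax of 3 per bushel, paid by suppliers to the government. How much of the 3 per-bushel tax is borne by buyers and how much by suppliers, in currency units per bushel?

Inverting to q(p) form: qd = 172 − p; qs = 2p + 124.
Before the tax: set 172 − p = 2p + 124 → p* = 16, q* = 156.
With the tax collected from suppliers, supply shifts: qs = 2(p − 3) + 124.
New equilibrium: buyers pay 18, suppliers receive 15, q = 154. (Wedge: pb − ps = 3.)
Burden on buyers: 2; on suppliers: 1. (They sum to 3.)
The less price-elastic side of the market bears the larger share of a per-unit tax.

Buyers bear 2 per bushel; suppliers bear 1 per bushel.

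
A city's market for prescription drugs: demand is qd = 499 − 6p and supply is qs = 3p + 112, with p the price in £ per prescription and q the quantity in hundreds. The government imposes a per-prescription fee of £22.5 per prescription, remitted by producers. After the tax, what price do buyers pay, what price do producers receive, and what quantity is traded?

Before the tax: set 499 − 6p = 3p + 112 → p* = £43, q* = 241.
With the tax collected from producers, supply shifts: qs = 3(p − 22.5) + 112.
Solving gives q = 196 with buyers paying £50.5 and producers receiving £28 (the £22.5 wedge).

Buyers pay £50.5; producers receive £28; quantity = 196.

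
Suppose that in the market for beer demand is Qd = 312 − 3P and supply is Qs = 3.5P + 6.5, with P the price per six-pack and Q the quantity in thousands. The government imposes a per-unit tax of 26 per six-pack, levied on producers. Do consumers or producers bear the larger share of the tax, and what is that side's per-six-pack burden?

Consumers bear the larger share: 14 per six-pack.

Before the tax: set 312 − 3P = 3.5P + 6.5 → P* = 47, Q* = 171.
With the tax collected from producers, supply shifts: Qs = 3.5(P − 26) + 6.5.
New equilibrium: consumers pay 61, producers receive 35, Q = 129. (Wedge: Pb − Ps = 26.)
Per-six-pack burden: consumers 14, producers 12.
Consumers take the larger share because demand is less price-elastic here (demand slope 3 vs supply slope 3.5).
The less price-elastic side of the market bears the larger share of a per-unit tax.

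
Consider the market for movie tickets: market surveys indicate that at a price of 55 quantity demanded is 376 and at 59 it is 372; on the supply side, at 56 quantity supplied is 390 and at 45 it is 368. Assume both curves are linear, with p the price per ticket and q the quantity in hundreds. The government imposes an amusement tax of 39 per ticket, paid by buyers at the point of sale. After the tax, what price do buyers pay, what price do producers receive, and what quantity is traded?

Demand slope: (372 − 376)/(59 − 55) = -1, so qd = 431 − p.
Supply slope: (368 − 390)/(45 − 56) = 2, so qs = 2p + 278.
Without the tax, 431 − p = 2p + 278 gives 3p = 153, so p* = 51 and q* = 380.
With the tax collected from buyers, demand (in seller-price terms) shifts: qd = 431 − (p + 39).
New equilibrium: buyers pay 77, producers receive 38, q = 354. (Wedge: pb − ps = 39.)
The less price-elastic side of the market bears the larger share of a per-unit tax.

Buyers pay 77; producers receive 38; quantity = 354.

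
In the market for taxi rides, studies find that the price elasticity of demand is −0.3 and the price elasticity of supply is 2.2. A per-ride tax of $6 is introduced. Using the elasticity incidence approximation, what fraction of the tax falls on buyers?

Buyers' share ≈ 0.88.

Incidence ratio: buyers' share ≈ εs / (εs + |εd|) = 2.2 / (2.2 + 0.3) = 0.88.
Supply is the more elastic side, so buyers bear the larger share.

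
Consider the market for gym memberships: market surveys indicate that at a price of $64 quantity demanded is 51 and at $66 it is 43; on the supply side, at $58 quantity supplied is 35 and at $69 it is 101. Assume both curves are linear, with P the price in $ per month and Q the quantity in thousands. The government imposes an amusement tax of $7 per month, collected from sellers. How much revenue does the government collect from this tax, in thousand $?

Demand slope: (43 − 51)/(66 − 64) = -4, so Qd = 307 − 4P.
Supply slope: (101 − 35)/(69 − 58) = 6, so Qs = 6P − 313.
Before the tax: set 307 − 4P = 6P − 313 → P* = $62, Q* = 59.
With the tax collected from sellers, supply shifts: Qs = 6(P − 7) − 313.
Solving gives Q = 42.2 with buyers paying $66.2 and sellers receiving $59.2 (the $7 wedge).
Revenue = t · Q = 7 · 42.2 = $295.4.

Tax revenue = $295.4 thousand.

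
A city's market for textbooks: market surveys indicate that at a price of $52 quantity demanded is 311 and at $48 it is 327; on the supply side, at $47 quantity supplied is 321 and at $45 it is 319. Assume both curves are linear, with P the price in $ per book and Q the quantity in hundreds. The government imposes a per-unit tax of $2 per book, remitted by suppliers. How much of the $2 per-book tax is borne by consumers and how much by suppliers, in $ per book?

Consumers bear $0.4 per book; suppliers bear $1.6 per book.

Demand slope: (327 − 311)/(48 − 52) = -4, so Qd = 519 − 4P.
Supply slope: (319 − 321)/(45 − 47) = 1, so Qs = P + 274.
Without the tax, 519 − 4P = P + 274 gives 5P = 245, so P* = $49 and Q* = 323.
With the tax collected from suppliers, supply shifts: Qs = (P − 2) + 274.
Solving gives Q = 321.4 with consumers paying $49.4 and suppliers receiving $47.4 (the $2 wedge).
Burden on consumers: $0.4; on suppliers: $1.6. (They sum to $2.)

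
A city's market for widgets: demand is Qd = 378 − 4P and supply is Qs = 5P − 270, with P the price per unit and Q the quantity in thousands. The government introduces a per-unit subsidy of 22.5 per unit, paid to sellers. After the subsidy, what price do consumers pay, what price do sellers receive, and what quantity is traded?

Without the subsidy, 378 − 4P = 5P − 270 gives 9P = 648, so P* = 72 and Q* = 90.
With a per-unit subsidy paid to sellers, each receives P + 22.5 per unit sold, so supply becomes Qs = 5(P + 22.5) − 270.
New equilibrium: consumers pay 59.5, sellers receive 82, Q = 140. (Wedge: Pb − Ps = −22.5.)

Consumers pay 59.5; sellers receive 82; quantity = 140.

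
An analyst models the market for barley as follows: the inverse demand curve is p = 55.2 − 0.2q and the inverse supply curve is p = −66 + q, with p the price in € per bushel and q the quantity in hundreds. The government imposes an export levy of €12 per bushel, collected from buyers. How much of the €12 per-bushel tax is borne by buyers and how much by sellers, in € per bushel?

Buyers bear €2 per bushel; sellers bear €10 per bushel.

Inverting to q(p) form: qd = 276 − 5p; qs = p + 66.
Without the tax, 276 − 5p = p + 66 gives 6p = 210, so p* = €35 and q* = 101.
With the tax collected from buyers, demand (in seller-price terms) shifts: qd = 276 − 5(p + 12).
New equilibrium: buyers pay €37, sellers receive €25, q = 91. (Wedge: pb − ps = 12.)
Burden on buyers: €2; on sellers: €10. (They sum to €12.)
The less price-elastic side of the market bears the larger share of a per-unit tax.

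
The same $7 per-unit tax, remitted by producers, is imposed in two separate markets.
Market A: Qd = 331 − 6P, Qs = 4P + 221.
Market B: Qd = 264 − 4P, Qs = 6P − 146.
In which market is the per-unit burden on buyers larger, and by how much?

Market A: pre-tax P* = $11, Q* = 265; post-tax Q = 248.2; per-unit burden on buyers = $2.8.
Market B: pre-tax P* = $41, Q* = 100; post-tax Q = 83.2; per-unit burden on buyers = $4.2.
Difference: $2.8 vs $4.2 → market B is larger by $1.4.

Market B, by $1.4.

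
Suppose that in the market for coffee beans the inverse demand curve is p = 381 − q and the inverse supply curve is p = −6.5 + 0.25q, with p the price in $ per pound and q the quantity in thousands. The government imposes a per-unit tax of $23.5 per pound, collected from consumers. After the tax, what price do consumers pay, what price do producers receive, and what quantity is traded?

Rewrite in direct form: qd = 381 − p and qs = 4p + 26.
Without the tax, 381 − p = 4p + 26 gives 5p = 355, so p* = $71 and q* = 310.
With the tax collected from consumers, demand (in seller-price terms) shifts: qd = 381 − (p + 23.5).
New equilibrium: consumers pay $89.8, producers receive $66.3, q = 291.2. (Wedge: pb − ps = 23.5.)
The less price-elastic side of the market bears the larger share of a per-unit tax.

Consumers pay $89.8; producers receive $66.3; quantity = 291.2.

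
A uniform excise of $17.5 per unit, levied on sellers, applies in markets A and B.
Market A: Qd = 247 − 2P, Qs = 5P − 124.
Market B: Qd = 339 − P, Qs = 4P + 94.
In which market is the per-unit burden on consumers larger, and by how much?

Market B, by $1.5.

Market A: pre-tax P* = $53, Q* = 141; post-tax Q = 116; per-unit burden on consumers = $12.5.
Market B: pre-tax P* = $49, Q* = 290; post-tax Q = 276; per-unit burden on consumers = $14.
Difference: $12.5 vs $14 → market B is larger by $1.5.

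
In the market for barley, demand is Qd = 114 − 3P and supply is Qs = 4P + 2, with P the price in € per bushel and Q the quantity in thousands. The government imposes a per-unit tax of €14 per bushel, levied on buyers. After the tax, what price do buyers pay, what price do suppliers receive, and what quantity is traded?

Buyers pay €24; suppliers receive €10; quantity = 42.

Before the tax: set 114 − 3P = 4P + 2 → P* = €16, Q* = 66.
With the tax collected from buyers, demand (in seller-price terms) shifts: Qd = 114 − 3(P + 14).
New equilibrium: buyers pay €24, suppliers receive €10, Q = 42. (Wedge: Pb − Ps = 14.)
The less price-elastic side of the market bears the larger share of a per-unit tax.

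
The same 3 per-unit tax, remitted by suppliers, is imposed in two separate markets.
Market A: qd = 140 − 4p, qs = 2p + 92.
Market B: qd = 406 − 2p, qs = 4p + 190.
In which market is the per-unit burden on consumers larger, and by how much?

Market B, by 1.

Market A: pre-tax p* = 8, q* = 108; post-tax q = 104; per-unit burden on consumers = 1.
Market B: pre-tax p* = 36, q* = 334; post-tax q = 330; per-unit burden on consumers = 2.
Difference: 1 vs 2 → market B is larger by 1.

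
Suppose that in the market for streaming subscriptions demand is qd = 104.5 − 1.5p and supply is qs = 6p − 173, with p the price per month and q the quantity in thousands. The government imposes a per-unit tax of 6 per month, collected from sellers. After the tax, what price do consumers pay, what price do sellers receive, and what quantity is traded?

Without the tax, 104.5 − 1.5p = 6p − 173 gives 7.5p = 277.5, so p* = 37 and q* = 49.
With the tax collected from sellers, supply shifts: qs = 6(p − 6) − 173.
Solving gives q = 41.8 with consumers paying 41.8 and sellers receiving 35.8 (the 6 wedge).
The less price-elastic side of the market bears the larger share of a per-unit tax.

Consumers pay 41.8; sellers receive 35.8; quantity = 41.8.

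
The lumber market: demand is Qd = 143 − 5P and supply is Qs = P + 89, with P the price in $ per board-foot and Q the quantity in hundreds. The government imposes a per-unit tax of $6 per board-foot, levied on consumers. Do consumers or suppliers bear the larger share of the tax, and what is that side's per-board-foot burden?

Suppliers bear the larger share: $5 per board-foot.

Without the tax, 143 − 5P = P + 89 gives 6P = 54, so P* = $9 and Q* = 98.
With the tax collected from consumers, demand (in seller-price terms) shifts: Qd = 143 − 5(P + 6).
New equilibrium: consumers pay $10, suppliers receive $4, Q = 93. (Wedge: Pb − Ps = 6.)
Per-board-foot burden: consumers $1, suppliers $5.
Suppliers take the larger share because supply is less price-elastic here (demand slope 5 vs supply slope 1).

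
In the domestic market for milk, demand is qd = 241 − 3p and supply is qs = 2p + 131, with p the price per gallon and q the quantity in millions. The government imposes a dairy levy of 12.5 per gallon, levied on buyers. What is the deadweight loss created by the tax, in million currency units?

Before the tax: set 241 − 3p = 2p + 131 → p* = 22, q* = 175.
With the tax collected from buyers, demand (in seller-price terms) shifts: qd = 241 − 3(p + 12.5).
New equilibrium: buyers pay 27, suppliers receive 14.5, q = 160. (Wedge: pb − ps = 12.5.)
Quantity falls by |ΔQ| = |175 − 160| = 15.
DWL = ½ · t · |ΔQ| = ½ · 12.5 · 15 = 93.75.

Deadweight loss = 93.75 million.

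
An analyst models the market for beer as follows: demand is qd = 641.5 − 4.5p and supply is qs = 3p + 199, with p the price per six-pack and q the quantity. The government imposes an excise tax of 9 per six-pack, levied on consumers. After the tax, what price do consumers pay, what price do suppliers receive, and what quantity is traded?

Before the tax: set 641.5 − 4.5p = 3p + 199 → p* = 59, q* = 376.
With the tax collected from consumers, demand (in seller-price terms) shifts: qd = 641.5 − 4.5(p + 9).
New equilibrium: consumers pay 62.6, suppliers receive 53.6, q = 359.8. (Wedge: pb − ps = 9.)
The less price-elastic side of the market bears the larger share of a per-unit tax.

Consumers pay 62.6; suppliers receive 53.6; quantity = 359.8.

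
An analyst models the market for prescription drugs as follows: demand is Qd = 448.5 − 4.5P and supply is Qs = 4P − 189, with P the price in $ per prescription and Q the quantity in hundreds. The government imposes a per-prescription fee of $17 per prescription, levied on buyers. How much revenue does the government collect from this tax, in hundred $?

Before the tax: set 448.5 − 4.5P = 4P − 189 → P* = $75, Q* = 111.
With the tax collected from buyers, demand (in seller-price terms) shifts: Qd = 448.5 − 4.5(P + 17).
Solving gives Q = 75 with buyers paying $83 and producers receiving $66 (the $17 wedge).
Revenue = t · Q = 17 · 75 = $1275.

Tax revenue = $1275 hundred.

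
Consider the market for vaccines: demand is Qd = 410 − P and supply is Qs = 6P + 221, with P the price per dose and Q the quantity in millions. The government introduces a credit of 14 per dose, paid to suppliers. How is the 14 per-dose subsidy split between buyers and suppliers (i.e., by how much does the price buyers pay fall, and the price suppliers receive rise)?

Buyers gain 12 per dose; suppliers gain 2 per dose.

Before the subsidy: set 410 − P = 6P + 221 → P* = 27, Q* = 383.
With a per-unit subsidy paid to suppliers, each receives P + 14 per unit sold, so supply becomes Qs = 6(P + 14) + 221.
New equilibrium: buyers pay 15, suppliers receive 29, Q = 395. (Wedge: Pb − Ps = −14.)
Gain to buyers: 12; to suppliers: 2. (They sum to 14.)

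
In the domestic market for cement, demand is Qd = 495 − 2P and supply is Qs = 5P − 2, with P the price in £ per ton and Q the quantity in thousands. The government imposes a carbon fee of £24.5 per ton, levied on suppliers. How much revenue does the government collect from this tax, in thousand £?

Tax revenue = £7791 thousand.

Without the tax, 495 − 2P = 5P − 2 gives 7P = 497, so P* = £71 and Q* = 353.
With the tax collected from suppliers, supply shifts: Qs = 5(P − 24.5) − 2.
Solving gives Q = 318 with consumers paying £88.5 and suppliers receiving £64 (the £24.5 wedge).
Revenue = t · Q = 24.5 · 318 = £7791.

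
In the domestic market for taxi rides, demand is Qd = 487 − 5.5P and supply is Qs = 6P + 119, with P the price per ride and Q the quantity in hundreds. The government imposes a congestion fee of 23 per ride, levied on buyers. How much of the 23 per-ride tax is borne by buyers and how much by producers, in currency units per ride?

Buyers bear 12 per ride; producers bear 11 per ride.

Before the tax: set 487 − 5.5P = 6P + 119 → P* = 32, Q* = 311.
With the tax collected from buyers, demand (in seller-price terms) shifts: Qd = 487 − 5.5(P + 23).
New equilibrium: buyers pay 44, producers receive 21, Q = 245. (Wedge: Pb − Ps = 23.)
Burden on buyers: 12; on producers: 11. (They sum to 23.)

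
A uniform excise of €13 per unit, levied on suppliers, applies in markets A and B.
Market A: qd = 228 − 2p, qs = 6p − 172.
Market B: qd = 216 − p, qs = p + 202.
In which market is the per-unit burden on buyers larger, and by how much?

Market A: pre-tax p* = €50, q* = 128; post-tax q = 108.5; per-unit burden on buyers = €9.75.
Market B: pre-tax p* = €7, q* = 209; post-tax q = 202.5; per-unit burden on buyers = €6.5.
Difference: €9.75 vs €6.5 → market A is larger by €3.25.

Market A, by €3.25.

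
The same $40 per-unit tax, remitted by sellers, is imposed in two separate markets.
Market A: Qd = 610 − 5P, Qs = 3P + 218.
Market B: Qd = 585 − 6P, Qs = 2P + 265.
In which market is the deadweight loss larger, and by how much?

Market A: pre-tax P* = $49, Q* = 365; post-tax Q = 290; deadweight loss = $1500.
Market B: pre-tax P* = $40, Q* = 345; post-tax Q = 285; deadweight loss = $1200.
Difference: $1500 vs $1200 → market A is larger by $300.

Market A, by $300.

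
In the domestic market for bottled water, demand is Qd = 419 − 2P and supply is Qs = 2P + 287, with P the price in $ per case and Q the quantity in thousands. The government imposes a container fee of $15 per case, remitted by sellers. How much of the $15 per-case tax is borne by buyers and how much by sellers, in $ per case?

Buyers bear $7.5 per case; sellers bear $7.5 per case.

Before the tax: set 419 − 2P = 2P + 287 → P* = $33, Q* = 353.
With the tax collected from sellers, supply shifts: Qs = 2(P − 15) + 287.
Solving gives Q = 338 with buyers paying $40.5 and sellers receiving $25.5 (the $15 wedge).
Burden on buyers: $7.5; on sellers: $7.5. (They sum to $15.)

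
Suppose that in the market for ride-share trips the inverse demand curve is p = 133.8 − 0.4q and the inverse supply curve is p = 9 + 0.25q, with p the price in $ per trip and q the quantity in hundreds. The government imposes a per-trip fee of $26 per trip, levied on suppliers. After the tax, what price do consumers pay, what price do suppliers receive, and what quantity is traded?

Consumers pay $73; suppliers receive $47; quantity = 152.

Inverting to q(p) form: qd = 334.5 − 2.5p; qs = 4p − 36.
Without the tax, 334.5 − 2.5p = 4p − 36 gives 6.5p = 370.5, so p* = $57 and q* = 192.
With the tax collected from suppliers, supply shifts: qs = 4(p − 26) − 36.
Solving gives q = 152 with consumers paying $73 and suppliers receiving $47 (the $26 wedge).
The less price-elastic side of the market bears the larger share of a per-unit tax.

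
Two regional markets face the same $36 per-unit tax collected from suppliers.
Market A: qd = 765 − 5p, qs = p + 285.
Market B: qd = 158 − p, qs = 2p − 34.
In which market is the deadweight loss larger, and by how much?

Market A: pre-tax p* = $80, q* = 365; post-tax q = 335; deadweight loss = $540.
Market B: pre-tax p* = $64, q* = 94; post-tax q = 70; deadweight loss = $432.
Difference: $540 vs $432 → market A is larger by $108.

Market A, by $108.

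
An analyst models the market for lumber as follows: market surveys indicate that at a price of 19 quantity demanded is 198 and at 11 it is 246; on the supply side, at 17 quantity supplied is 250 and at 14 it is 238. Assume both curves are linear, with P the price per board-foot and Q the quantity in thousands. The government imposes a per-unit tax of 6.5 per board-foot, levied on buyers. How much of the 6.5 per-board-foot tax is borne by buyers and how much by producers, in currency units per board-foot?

Buyers bear 2.6 per board-foot; producers bear 3.9 per board-foot.

Demand slope: (246 − 198)/(11 − 19) = -6, so Qd = 312 − 6P.
Supply slope: (238 − 250)/(14 − 17) = 4, so Qs = 4P + 182.
Without the tax, 312 − 6P = 4P + 182 gives 10P = 130, so P* = 13 and Q* = 234.
With the tax collected from buyers, demand (in seller-price terms) shifts: Qd = 312 − 6(P + 6.5).
New equilibrium: buyers pay 15.6, producers receive 9.1, Q = 218.4. (Wedge: Pb − Ps = 6.5.)
Burden on buyers: 2.6; on producers: 3.9. (They sum to 6.5.)
The less price-elastic side of the market bears the larger share of a per-unit tax.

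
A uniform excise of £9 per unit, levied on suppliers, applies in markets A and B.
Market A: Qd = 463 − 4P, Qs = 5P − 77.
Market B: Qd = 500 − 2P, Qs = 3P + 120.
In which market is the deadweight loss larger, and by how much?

Market A, by £41.4.

Market A: pre-tax P* = £60, Q* = 223; post-tax Q = 203; deadweight loss = £90.
Market B: pre-tax P* = £76, Q* = 348; post-tax Q = 337.2; deadweight loss = £48.6.
Difference: £90 vs £48.6 → market A is larger by £41.4.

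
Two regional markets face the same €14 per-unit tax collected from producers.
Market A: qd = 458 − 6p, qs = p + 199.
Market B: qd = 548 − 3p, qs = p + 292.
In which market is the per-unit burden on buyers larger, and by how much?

Market A: pre-tax p* = €37, q* = 236; post-tax q = 224; per-unit burden on buyers = €2.
Market B: pre-tax p* = €64, q* = 356; post-tax q = 345.5; per-unit burden on buyers = €3.5.
Difference: €2 vs €3.5 → market B is larger by €1.5.

Market B, by €1.5.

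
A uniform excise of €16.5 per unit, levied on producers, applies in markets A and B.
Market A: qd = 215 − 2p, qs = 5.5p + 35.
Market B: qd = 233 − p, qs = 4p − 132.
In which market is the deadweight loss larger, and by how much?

Market A, by €90.75.

Market A: pre-tax p* = €24, q* = 167; post-tax q = 142.8; deadweight loss = €199.65.
Market B: pre-tax p* = €73, q* = 160; post-tax q = 146.8; deadweight loss = €108.9.
Difference: €199.65 vs €108.9 → market A is larger by €90.75.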